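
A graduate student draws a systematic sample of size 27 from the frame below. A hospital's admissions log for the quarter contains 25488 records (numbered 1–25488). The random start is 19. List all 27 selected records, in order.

k = N/n = 25488/27 = 944
record 1: 19
record 2: 19 + 944 = 963
record 3: 963 + 944 = 1907
record 4: 1907 + 944 = 2851
record 5: 2851 + 944 = 3795
record 6: 3795 + 944 = 4739
record 7: 4739 + 944 = 5683
record 8: 5683 + 944 = 6627
record 9: 6627 + 944 = 7571
record 10: 7571 + 944 = 8515
record 11: 8515 + 944 = 9459
record 12: 9459 + 944 = 10403
record 13: 10403 + 944 = 11347
record 14: 11347 + 944 = 12291
record 15: 12291 + 944 = 13235
record 16: 13235 + 944 = 14179
record 17: 14179 + 944 = 15123
record 18: 15123 + 944 = 16067
record 19: 16067 + 944 = 17011
record 20: 17011 + 944 = 17955
record 21: 17955 + 944 = 18899
record 22: 18899 + 944 = 19843
record 23: 19843 + 944 = 20787
record 24: 20787 + 944 = 21731
record 25: 21731 + 944 = 22675
record 26: 22675 + 944 = 23619
record 27: 23619 + 944 = 24563

19, 963, 1907, 2851, 3795, 4739, 5683, 6627, 7571, 8515, 9459, 10403, 11347, 12291, 13235, 14179, 15123, 16067, 17011, 17955, 18899, 19843, 20787, 21731, 22675, 23619, 24563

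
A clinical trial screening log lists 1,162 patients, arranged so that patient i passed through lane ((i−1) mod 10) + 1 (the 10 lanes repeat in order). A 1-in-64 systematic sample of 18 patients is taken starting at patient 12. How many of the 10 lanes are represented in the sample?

5

Consecutive selections differ by k = 64, so their lane numbers differ by 64 mod 10 = 4.
gcd(64, 10) = 2, so the sample visits 10/2 = 5 distinct residues mod 10.
Start 12 is lane 2; the lanes hit are 2, 4, 6, 8, 10.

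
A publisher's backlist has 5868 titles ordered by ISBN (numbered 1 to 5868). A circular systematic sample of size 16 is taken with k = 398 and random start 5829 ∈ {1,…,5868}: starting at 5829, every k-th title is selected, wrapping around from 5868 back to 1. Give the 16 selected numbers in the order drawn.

5829, 359, 757, 1155, 1553, 1951, 2349, 2747, 3145, 3543, 3941, 4339, 4737, 5135, 5533, 63

Selection 1: 5829
Selection 2: 5829 + 398 = 6227 → 6227 − 5868 = 359
Selection 3: 359 + 398 = 757
Selection 4: 757 + 398 = 1155
Selection 5: 1155 + 398 = 1553
Selection 6: 1553 + 398 = 1951
Selection 7: 1951 + 398 = 2349
Selection 8: 2349 + 398 = 2747
Selection 9: 2747 + 398 = 3145
Selection 10: 3145 + 398 = 3543
Selection 11: 3543 + 398 = 3941
Selection 12: 3941 + 398 = 4339
Selection 13: 4339 + 398 = 4737
Selection 14: 4737 + 398 = 5135
Selection 15: 5135 + 398 = 5533
Selection 16: 5533 + 398 = 5931 → 5931 − 5868 = 63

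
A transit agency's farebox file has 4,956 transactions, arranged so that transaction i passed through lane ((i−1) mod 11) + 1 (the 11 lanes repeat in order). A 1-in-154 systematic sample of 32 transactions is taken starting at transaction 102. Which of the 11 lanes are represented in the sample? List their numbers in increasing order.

3

Consecutive selections differ by k = 154, so their lane numbers differ by 154 mod 11 = 0.
gcd(154, 11) = 11, so the sample visits 11/11 = 1 distinct residues mod 11.
Start 102 is lane 3; the lanes hit are 3.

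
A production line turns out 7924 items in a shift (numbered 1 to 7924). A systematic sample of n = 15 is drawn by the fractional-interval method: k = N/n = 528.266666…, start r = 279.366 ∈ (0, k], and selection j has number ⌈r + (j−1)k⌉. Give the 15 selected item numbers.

j=1: r + 0k = 279.366 → ⌈·⌉ = 280
j=2: r + 1k = 807.632666… → ⌈·⌉ = 808
j=3: r + 2k = 1335.899333… → ⌈·⌉ = 1336
j=4: r + 3k = 1864.166 → ⌈·⌉ = 1865
j=5: r + 4k = 2392.432666… → ⌈·⌉ = 2393
j=6: r + 5k = 2920.699333… → ⌈·⌉ = 2921
j=7: r + 6k = 3448.966 → ⌈·⌉ = 3449
j=8: r + 7k = 3977.232666… → ⌈·⌉ = 3978
j=9: r + 8k = 4505.499333… → ⌈·⌉ = 4506
j=10: r + 9k = 5033.766 → ⌈·⌉ = 5034
j=11: r + 10k = 5562.032666… → ⌈·⌉ = 5563
j=12: r + 11k = 6090.299333… → ⌈·⌉ = 6091
j=13: r + 12k = 6618.566 → ⌈·⌉ = 6619
j=14: r + 13k = 7146.832666… → ⌈·⌉ = 7147
j=15: r + 14k = 7675.099333… → ⌈·⌉ = 7676

280, 808, 1336, 1865, 2393, 2921, 3449, 3978, 4506, 5034, 5563, 6091, 6619, 7147, 7676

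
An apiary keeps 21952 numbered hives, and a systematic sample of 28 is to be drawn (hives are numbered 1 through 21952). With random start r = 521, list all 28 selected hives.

k = N/n = 21952/28 = 784
hive 1: 521
hive 2: 521 + 784 = 1305
hive 3: 1305 + 784 = 2089
hive 4: 2089 + 784 = 2873
hive 5: 2873 + 784 = 3657
hive 6: 3657 + 784 = 4441
hive 7: 4441 + 784 = 5225
hive 8: 5225 + 784 = 6009
hive 9: 6009 + 784 = 6793
hive 10: 6793 + 784 = 7577
hive 11: 7577 + 784 = 8361
hive 12: 8361 + 784 = 9145
hive 13: 9145 + 784 = 9929
hive 14: 9929 + 784 = 10713
hive 15: 10713 + 784 = 11497
hive 16: 11497 + 784 = 12281
hive 17: 12281 + 784 = 13065
hive 18: 13065 + 784 = 13849
hive 19: 13849 + 784 = 14633
hive 20: 14633 + 784 = 15417
hive 21: 15417 + 784 = 16201
hive 22: 16201 + 784 = 16985
hive 23: 16985 + 784 = 17769
hive 24: 17769 + 784 = 18553
hive 25: 18553 + 784 = 19337
hive 26: 19337 + 784 = 20121
hive 27: 20121 + 784 = 20905
hive 28: 20905 + 784 = 21689

521, 1305, 2089, 2873, 3657, 4441, 5225, 6009, 6793, 7577, 8361, 9145, 9929, 10713, 11497, 12281, 13065, 13849, 14633, 15417, 16201, 16985, 17769, 18553, 19337, 20121, 20905, 21689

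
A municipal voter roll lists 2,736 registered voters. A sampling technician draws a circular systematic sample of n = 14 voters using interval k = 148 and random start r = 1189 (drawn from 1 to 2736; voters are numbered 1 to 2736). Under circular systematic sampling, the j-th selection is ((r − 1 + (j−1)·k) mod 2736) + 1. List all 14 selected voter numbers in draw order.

Selection 1: 1189
Selection 2: 1189 + 148 = 1337
Selection 3: 1337 + 148 = 1485
Selection 4: 1485 + 148 = 1633
Selection 5: 1633 + 148 = 1781
Selection 6: 1781 + 148 = 1929
Selection 7: 1929 + 148 = 2077
Selection 8: 2077 + 148 = 2225
Selection 9: 2225 + 148 = 2373
Selection 10: 2373 + 148 = 2521
Selection 11: 2521 + 148 = 2669
Selection 12: 2669 + 148 = 2817 → 2817 − 2736 = 81
Selection 13: 81 + 148 = 229
Selection 14: 229 + 148 = 377

1189, 1337, 1485, 1633, 1781, 1929, 2077, 2225, 2373, 2521, 2669, 81, 229, 377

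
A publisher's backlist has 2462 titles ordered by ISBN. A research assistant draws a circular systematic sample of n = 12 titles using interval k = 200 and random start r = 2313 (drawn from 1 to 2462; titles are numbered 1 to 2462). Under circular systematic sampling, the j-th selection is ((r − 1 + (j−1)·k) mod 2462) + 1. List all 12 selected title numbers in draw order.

Selection 1: 2313
Selection 2: 2313 + 200 = 2513 → 2513 − 2462 = 51
Selection 3: 51 + 200 = 251
Selection 4: 251 + 200 = 451
Selection 5: 451 + 200 = 651
Selection 6: 651 + 200 = 851
Selection 7: 851 + 200 = 1051
Selection 8: 1051 + 200 = 1251
Selection 9: 1251 + 200 = 1451
Selection 10: 1451 + 200 = 1651
Selection 11: 1651 + 200 = 1851
Selection 12: 1851 + 200 = 2051

2313, 51, 251, 451, 651, 851, 1051, 1251, 1451, 1651, 1851, 2051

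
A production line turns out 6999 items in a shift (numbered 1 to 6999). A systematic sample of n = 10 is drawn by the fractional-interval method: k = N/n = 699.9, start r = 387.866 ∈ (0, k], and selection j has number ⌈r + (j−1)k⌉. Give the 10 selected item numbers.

j=1: r + 0k = 387.866 → ⌈·⌉ = 388
j=2: r + 1k = 1087.766 → ⌈·⌉ = 1088
j=3: r + 2k = 1787.666 → ⌈·⌉ = 1788
j=4: r + 3k = 2487.566 → ⌈·⌉ = 2488
j=5: r + 4k = 3187.466 → ⌈·⌉ = 3188
j=6: r + 5k = 3887.366 → ⌈·⌉ = 3888
j=7: r + 6k = 4587.266 → ⌈·⌉ = 4588
j=8: r + 7k = 5287.166 → ⌈·⌉ = 5288
j=9: r + 8k = 5987.066 → ⌈·⌉ = 5988
j=10: r + 9k = 6686.966 → ⌈·⌉ = 6687

388, 1088, 1788, 2488, 3188, 3888, 4588, 5288, 5988, 6687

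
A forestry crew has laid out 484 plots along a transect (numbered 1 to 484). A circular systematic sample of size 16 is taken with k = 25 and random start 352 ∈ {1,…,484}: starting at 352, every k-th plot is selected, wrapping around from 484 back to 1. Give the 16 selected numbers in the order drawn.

352, 377, 402, 427, 452, 477, 18, 43, 68, 93, 118, 143, 168, 193, 218, 243

Selection 1: 352
Selection 2: 352 + 25 = 377
Selection 3: 377 + 25 = 402
Selection 4: 402 + 25 = 427
Selection 5: 427 + 25 = 452
Selection 6: 452 + 25 = 477
Selection 7: 477 + 25 = 502 → 502 − 484 = 18
Selection 8: 18 + 25 = 43
Selection 9: 43 + 25 = 68
Selection 10: 68 + 25 = 93
Selection 11: 93 + 25 = 118
Selection 12: 118 + 25 = 143
Selection 13: 143 + 25 = 168
Selection 14: 168 + 25 = 193
Selection 15: 193 + 25 = 218
Selection 16: 218 + 25 = 243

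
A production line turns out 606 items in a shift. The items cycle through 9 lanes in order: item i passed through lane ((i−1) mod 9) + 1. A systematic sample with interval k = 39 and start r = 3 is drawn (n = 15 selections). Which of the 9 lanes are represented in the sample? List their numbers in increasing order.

Consecutive selections differ by k = 39, so their lane numbers differ by 39 mod 9 = 3.
gcd(39, 9) = 3, so the sample visits 9/3 = 3 distinct residues mod 9.
Start 3 is lane 3; the lanes hit are 3, 6, 9.

3, 6, 9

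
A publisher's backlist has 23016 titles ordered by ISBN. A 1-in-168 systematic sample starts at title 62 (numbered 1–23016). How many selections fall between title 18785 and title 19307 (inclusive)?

k = 168
First selection ≥ 18785: 62 + ⌈(18785−62)/168⌉·168 = 62 + 112×168 = 18878
Last selection ≤ 19307: 62 + ⌊(19307−62)/168⌋·168 = 62 + 114×168 = 19214
Count = 114 − 112 + 1 = 3

3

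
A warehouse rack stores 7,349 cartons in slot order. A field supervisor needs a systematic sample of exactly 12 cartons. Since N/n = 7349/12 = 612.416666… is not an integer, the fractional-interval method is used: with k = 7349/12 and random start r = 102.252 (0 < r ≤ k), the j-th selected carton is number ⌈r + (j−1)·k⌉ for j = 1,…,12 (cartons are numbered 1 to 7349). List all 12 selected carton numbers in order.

j=1: r + 0k = 102.252 → ⌈·⌉ = 103
j=2: r + 1k = 714.668666… → ⌈·⌉ = 715
j=3: r + 2k = 1327.085333… → ⌈·⌉ = 1328
j=4: r + 3k = 1939.502 → ⌈·⌉ = 1940
j=5: r + 4k = 2551.918666… → ⌈·⌉ = 2552
j=6: r + 5k = 3164.335333… → ⌈·⌉ = 3165
j=7: r + 6k = 3776.752 → ⌈·⌉ = 3777
j=8: r + 7k = 4389.168666… → ⌈·⌉ = 4390
j=9: r + 8k = 5001.585333… → ⌈·⌉ = 5002
j=10: r + 9k = 5614.002 → ⌈·⌉ = 5615
j=11: r + 10k = 6226.418666… → ⌈·⌉ = 6227
j=12: r + 11k = 6838.835333… → ⌈·⌉ = 6839

103, 715, 1328, 1940, 2552, 3165, 3777, 4390, 5002, 5615, 6227, 6839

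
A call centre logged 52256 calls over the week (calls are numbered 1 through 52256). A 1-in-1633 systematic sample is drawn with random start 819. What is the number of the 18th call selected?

k = 1633
18th selection = r + (18−1)·k = 819 + 17×1633 = 819 + 27761 = 28580

28580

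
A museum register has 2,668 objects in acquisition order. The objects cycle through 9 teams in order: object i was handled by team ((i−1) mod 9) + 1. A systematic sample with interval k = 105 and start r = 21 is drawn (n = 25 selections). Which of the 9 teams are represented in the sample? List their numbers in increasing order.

Consecutive selections differ by k = 105, so their team numbers differ by 105 mod 9 = 6.
gcd(105, 9) = 3, so the sample visits 9/3 = 3 distinct residues mod 9.
Start 21 is team 3; the teams hit are 3, 6, 9.

3, 6, 9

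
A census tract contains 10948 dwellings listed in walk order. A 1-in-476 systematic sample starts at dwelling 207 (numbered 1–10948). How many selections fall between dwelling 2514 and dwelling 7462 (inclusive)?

11

k = 476
First selection ≥ 2514: 207 + ⌈(2514−207)/476⌉·476 = 207 + 5×476 = 2587
Last selection ≤ 7462: 207 + ⌊(7462−207)/476⌋·476 = 207 + 15×476 = 7347
Count = 15 − 5 + 1 = 11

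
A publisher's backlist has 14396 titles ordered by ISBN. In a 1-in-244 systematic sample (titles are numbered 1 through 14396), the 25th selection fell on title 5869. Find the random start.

13

k = 244
r = 5869 − (25−1)×244 = 5869 − 5856 = 13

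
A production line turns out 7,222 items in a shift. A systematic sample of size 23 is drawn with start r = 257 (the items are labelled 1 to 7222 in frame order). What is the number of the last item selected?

7165

k = 7222/23 = 314
23rd selection = r + (23−1)·k = 257 + 22×314 = 257 + 6908 = 7165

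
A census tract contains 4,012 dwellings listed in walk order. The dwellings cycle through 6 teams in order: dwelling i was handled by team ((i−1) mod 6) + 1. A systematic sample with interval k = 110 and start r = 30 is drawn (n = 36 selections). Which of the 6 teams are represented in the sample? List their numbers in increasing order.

Consecutive selections differ by k = 110, so their team numbers differ by 110 mod 6 = 2.
gcd(110, 6) = 2, so the sample visits 6/2 = 3 distinct residues mod 6.
Start 30 is team 6; the teams hit are 2, 4, 6.

2, 4, 6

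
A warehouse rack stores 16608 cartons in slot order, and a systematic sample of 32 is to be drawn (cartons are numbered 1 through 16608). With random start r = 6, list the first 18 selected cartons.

6, 525, 1044, 1563, 2082, 2601, 3120, 3639, 4158, 4677, 5196, 5715, 6234, 6753, 7272, 7791, 8310, 8829

k = N/n = 16608/32 = 519
carton 1: 6
carton 2: 6 + 519 = 525
carton 3: 525 + 519 = 1044
carton 4: 1044 + 519 = 1563
carton 5: 1563 + 519 = 2082
carton 6: 2082 + 519 = 2601
carton 7: 2601 + 519 = 3120
carton 8: 3120 + 519 = 3639
carton 9: 3639 + 519 = 4158
carton 10: 4158 + 519 = 4677
carton 11: 4677 + 519 = 5196
carton 12: 5196 + 519 = 5715
carton 13: 5715 + 519 = 6234
carton 14: 6234 + 519 = 6753
carton 15: 6753 + 519 = 7272
carton 16: 7272 + 519 = 7791
carton 17: 7791 + 519 = 8310
carton 18: 8310 + 519 = 8829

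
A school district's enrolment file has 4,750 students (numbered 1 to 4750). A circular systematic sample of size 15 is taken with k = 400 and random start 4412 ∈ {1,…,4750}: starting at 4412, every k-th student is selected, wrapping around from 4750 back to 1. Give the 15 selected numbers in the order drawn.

Selection 1: 4412
Selection 2: 4412 + 400 = 4812 → 4812 − 4750 = 62
Selection 3: 62 + 400 = 462
Selection 4: 462 + 400 = 862
Selection 5: 862 + 400 = 1262
Selection 6: 1262 + 400 = 1662
Selection 7: 1662 + 400 = 2062
Selection 8: 2062 + 400 = 2462
Selection 9: 2462 + 400 = 2862
Selection 10: 2862 + 400 = 3262
Selection 11: 3262 + 400 = 3662
Selection 12: 3662 + 400 = 4062
Selection 13: 4062 + 400 = 4462
Selection 14: 4462 + 400 = 4862 → 4862 − 4750 = 112
Selection 15: 112 + 400 = 512

4412, 62, 462, 862, 1262, 1662, 2062, 2462, 2862, 3262, 3662, 4062, 4462, 112, 512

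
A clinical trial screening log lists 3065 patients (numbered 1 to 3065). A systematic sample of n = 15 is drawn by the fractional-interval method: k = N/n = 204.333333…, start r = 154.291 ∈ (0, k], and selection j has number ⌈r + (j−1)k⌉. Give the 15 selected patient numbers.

155, 359, 563, 768, 972, 1176, 1381, 1585, 1789, 1994, 2198, 2402, 2607, 2811, 3015

j=1: r + 0k = 154.291 → ⌈·⌉ = 155
j=2: r + 1k = 358.624333… → ⌈·⌉ = 359
j=3: r + 2k = 562.957666… → ⌈·⌉ = 563
j=4: r + 3k = 767.291 → ⌈·⌉ = 768
j=5: r + 4k = 971.624333… → ⌈·⌉ = 972
j=6: r + 5k = 1175.957666… → ⌈·⌉ = 1176
j=7: r + 6k = 1380.291 → ⌈·⌉ = 1381
j=8: r + 7k = 1584.624333… → ⌈·⌉ = 1585
j=9: r + 8k = 1788.957666… → ⌈·⌉ = 1789
j=10: r + 9k = 1993.291 → ⌈·⌉ = 1994
j=11: r + 10k = 2197.624333… → ⌈·⌉ = 2198
j=12: r + 11k = 2401.957666… → ⌈·⌉ = 2402
j=13: r + 12k = 2606.291 → ⌈·⌉ = 2607
j=14: r + 13k = 2810.624333… → ⌈·⌉ = 2811
j=15: r + 14k = 3014.957666… → ⌈·⌉ = 3015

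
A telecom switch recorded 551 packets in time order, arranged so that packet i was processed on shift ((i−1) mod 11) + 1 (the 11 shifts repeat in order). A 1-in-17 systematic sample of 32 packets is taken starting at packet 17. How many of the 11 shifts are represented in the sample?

Consecutive selections differ by k = 17, so their shift numbers differ by 17 mod 11 = 6.
gcd(17, 11) = 1, so the sample visits 11/1 = 11 distinct residues mod 11.
Start 17 is shift 6; the shifts hit are 1, 2, 3, 4, 5, 6, 7, 8, 9, 10, 11.

11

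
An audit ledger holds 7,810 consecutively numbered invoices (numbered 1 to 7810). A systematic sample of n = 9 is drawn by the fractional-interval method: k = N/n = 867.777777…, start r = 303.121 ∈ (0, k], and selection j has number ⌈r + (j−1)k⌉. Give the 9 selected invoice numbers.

j=1: r + 0k = 303.121 → ⌈·⌉ = 304
j=2: r + 1k = 1170.898777… → ⌈·⌉ = 1171
j=3: r + 2k = 2038.676555… → ⌈·⌉ = 2039
j=4: r + 3k = 2906.454333… → ⌈·⌉ = 2907
j=5: r + 4k = 3774.232111… → ⌈·⌉ = 3775
j=6: r + 5k = 4642.009888… → ⌈·⌉ = 4643
j=7: r + 6k = 5509.787666… → ⌈·⌉ = 5510
j=8: r + 7k = 6377.565444… → ⌈·⌉ = 6378
j=9: r + 8k = 7245.343222… → ⌈·⌉ = 7246

304, 1171, 2039, 2907, 3775, 4643, 5510, 6378, 7246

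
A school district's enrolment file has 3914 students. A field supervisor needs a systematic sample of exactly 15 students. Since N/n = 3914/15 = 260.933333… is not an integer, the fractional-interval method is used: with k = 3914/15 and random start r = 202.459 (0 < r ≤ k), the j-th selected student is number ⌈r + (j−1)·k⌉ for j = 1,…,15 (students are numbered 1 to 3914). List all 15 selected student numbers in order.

203, 464, 725, 986, 1247, 1508, 1769, 2029, 2290, 2551, 2812, 3073, 3334, 3595, 3856

j=1: r + 0k = 202.459 → ⌈·⌉ = 203
j=2: r + 1k = 463.392333… → ⌈·⌉ = 464
j=3: r + 2k = 724.325666… → ⌈·⌉ = 725
j=4: r + 3k = 985.259 → ⌈·⌉ = 986
j=5: r + 4k = 1246.192333… → ⌈·⌉ = 1247
j=6: r + 5k = 1507.125666… → ⌈·⌉ = 1508
j=7: r + 6k = 1768.059 → ⌈·⌉ = 1769
j=8: r + 7k = 2028.992333… → ⌈·⌉ = 2029
j=9: r + 8k = 2289.925666… → ⌈·⌉ = 2290
j=10: r + 9k = 2550.859 → ⌈·⌉ = 2551
j=11: r + 10k = 2811.792333… → ⌈·⌉ = 2812
j=12: r + 11k = 3072.725666… → ⌈·⌉ = 3073
j=13: r + 12k = 3333.659 → ⌈·⌉ = 3334
j=14: r + 13k = 3594.592333… → ⌈·⌉ = 3595
j=15: r + 14k = 3855.525666… → ⌈·⌉ = 3856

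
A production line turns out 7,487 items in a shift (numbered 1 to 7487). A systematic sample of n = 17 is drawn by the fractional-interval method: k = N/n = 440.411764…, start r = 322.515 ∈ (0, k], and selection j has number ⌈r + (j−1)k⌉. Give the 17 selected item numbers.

j=1: r + 0k = 322.515 → ⌈·⌉ = 323
j=2: r + 1k = 762.926764… → ⌈·⌉ = 763
j=3: r + 2k = 1203.338529… → ⌈·⌉ = 1204
j=4: r + 3k = 1643.750294… → ⌈·⌉ = 1644
j=5: r + 4k = 2084.162058… → ⌈·⌉ = 2085
j=6: r + 5k = 2524.573823… → ⌈·⌉ = 2525
j=7: r + 6k = 2964.985588… → ⌈·⌉ = 2965
j=8: r + 7k = 3405.397352… → ⌈·⌉ = 3406
j=9: r + 8k = 3845.809117… → ⌈·⌉ = 3846
j=10: r + 9k = 4286.220882… → ⌈·⌉ = 4287
j=11: r + 10k = 4726.632647… → ⌈·⌉ = 4727
j=12: r + 11k = 5167.044411… → ⌈·⌉ = 5168
j=13: r + 12k = 5607.456176… → ⌈·⌉ = 5608
j=14: r + 13k = 6047.867941… → ⌈·⌉ = 6048
j=15: r + 14k = 6488.279705… → ⌈·⌉ = 6489
j=16: r + 15k = 6928.691470… → ⌈·⌉ = 6929
j=17: r + 16k = 7369.103235… → ⌈·⌉ = 7370

323, 763, 1204, 1644, 2085, 2525, 2965, 3406, 3846, 4287, 4727, 5168, 5608, 6048, 6489, 6929, 7370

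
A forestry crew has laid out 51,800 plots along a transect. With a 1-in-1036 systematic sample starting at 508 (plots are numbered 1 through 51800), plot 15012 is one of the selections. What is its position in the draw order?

k = 1036
position = (15012 − 508)/1036 + 1 = 14504/1036 + 1 = 14 + 1 = 15

15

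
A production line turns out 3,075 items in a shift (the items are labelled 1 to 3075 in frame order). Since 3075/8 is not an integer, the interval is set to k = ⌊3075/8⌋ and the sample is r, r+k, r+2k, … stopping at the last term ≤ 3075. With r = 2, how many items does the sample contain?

9

k = ⌊3075/8⌋ = 384
Achieved size = ⌊(3075 − 2)/384⌋ + 1 = ⌊3073/384⌋ + 1 = 8 + 1 = 9
(last selection: 2 + 8×384 = 3074 ≤ 3075; next would be 3458 > 3075)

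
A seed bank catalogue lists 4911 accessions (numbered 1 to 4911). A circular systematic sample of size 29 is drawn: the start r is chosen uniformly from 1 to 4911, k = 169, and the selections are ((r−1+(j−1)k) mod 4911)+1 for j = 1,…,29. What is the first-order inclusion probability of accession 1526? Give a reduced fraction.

For each position j, as r ranges over 1…4911 the j-th selection hits every accession exactly once, so accession 1526 is selected for exactly 29 of the 4911 starts.
Inclusion probability = 29/4911.

29/4911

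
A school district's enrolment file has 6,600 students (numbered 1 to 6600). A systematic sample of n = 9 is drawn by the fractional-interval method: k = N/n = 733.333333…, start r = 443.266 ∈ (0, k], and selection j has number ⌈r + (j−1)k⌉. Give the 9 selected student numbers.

444, 1177, 1910, 2644, 3377, 4110, 4844, 5577, 6310

j=1: r + 0k = 443.266 → ⌈·⌉ = 444
j=2: r + 1k = 1176.599333… → ⌈·⌉ = 1177
j=3: r + 2k = 1909.932666… → ⌈·⌉ = 1910
j=4: r + 3k = 2643.266 → ⌈·⌉ = 2644
j=5: r + 4k = 3376.599333… → ⌈·⌉ = 3377
j=6: r + 5k = 4109.932666… → ⌈·⌉ = 4110
j=7: r + 6k = 4843.266 → ⌈·⌉ = 4844
j=8: r + 7k = 5576.599333… → ⌈·⌉ = 5577
j=9: r + 8k = 6309.932666… → ⌈·⌉ = 6310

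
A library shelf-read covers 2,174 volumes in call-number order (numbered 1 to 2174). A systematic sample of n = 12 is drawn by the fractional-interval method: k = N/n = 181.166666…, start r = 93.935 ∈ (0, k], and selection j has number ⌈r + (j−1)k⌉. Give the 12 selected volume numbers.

j=1: r + 0k = 93.935 → ⌈·⌉ = 94
j=2: r + 1k = 275.101666… → ⌈·⌉ = 276
j=3: r + 2k = 456.268333… → ⌈·⌉ = 457
j=4: r + 3k = 637.435 → ⌈·⌉ = 638
j=5: r + 4k = 818.601666… → ⌈·⌉ = 819
j=6: r + 5k = 999.768333… → ⌈·⌉ = 1000
j=7: r + 6k = 1180.935 → ⌈·⌉ = 1181
j=8: r + 7k = 1362.101666… → ⌈·⌉ = 1363
j=9: r + 8k = 1543.268333… → ⌈·⌉ = 1544
j=10: r + 9k = 1724.435 → ⌈·⌉ = 1725
j=11: r + 10k = 1905.601666… → ⌈·⌉ = 1906
j=12: r + 11k = 2086.768333… → ⌈·⌉ = 2087

94, 276, 457, 638, 819, 1000, 1181, 1363, 1544, 1725, 1906, 2087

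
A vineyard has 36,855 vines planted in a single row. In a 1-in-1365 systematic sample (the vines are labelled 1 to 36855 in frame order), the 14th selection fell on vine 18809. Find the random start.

1064

k = 1365
r = 18809 − (14−1)×1365 = 18809 − 17745 = 1064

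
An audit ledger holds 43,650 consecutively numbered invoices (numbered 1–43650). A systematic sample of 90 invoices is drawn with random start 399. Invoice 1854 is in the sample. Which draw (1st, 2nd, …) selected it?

k = 43650/90 = 485
position = (1854 − 399)/485 + 1 = 1455/485 + 1 = 3 + 1 = 4

4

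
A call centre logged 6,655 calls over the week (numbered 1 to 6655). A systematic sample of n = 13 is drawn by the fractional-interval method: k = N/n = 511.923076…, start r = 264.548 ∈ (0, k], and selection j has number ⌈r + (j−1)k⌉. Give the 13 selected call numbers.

j=1: r + 0k = 264.548 → ⌈·⌉ = 265
j=2: r + 1k = 776.471076… → ⌈·⌉ = 777
j=3: r + 2k = 1288.394153… → ⌈·⌉ = 1289
j=4: r + 3k = 1800.317230… → ⌈·⌉ = 1801
j=5: r + 4k = 2312.240307… → ⌈·⌉ = 2313
j=6: r + 5k = 2824.163384… → ⌈·⌉ = 2825
j=7: r + 6k = 3336.086461… → ⌈·⌉ = 3337
j=8: r + 7k = 3848.009538… → ⌈·⌉ = 3849
j=9: r + 8k = 4359.932615… → ⌈·⌉ = 4360
j=10: r + 9k = 4871.855692… → ⌈·⌉ = 4872
j=11: r + 10k = 5383.778769… → ⌈·⌉ = 5384
j=12: r + 11k = 5895.701846… → ⌈·⌉ = 5896
j=13: r + 12k = 6407.624923… → ⌈·⌉ = 6408

265, 777, 1289, 1801, 2313, 2825, 3337, 3849, 4360, 4872, 5384, 5896, 6408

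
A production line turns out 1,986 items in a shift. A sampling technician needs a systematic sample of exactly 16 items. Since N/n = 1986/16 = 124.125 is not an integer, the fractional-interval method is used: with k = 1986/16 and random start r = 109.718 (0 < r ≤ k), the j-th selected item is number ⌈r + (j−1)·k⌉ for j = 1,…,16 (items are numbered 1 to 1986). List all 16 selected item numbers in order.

110, 234, 358, 483, 607, 731, 855, 979, 1103, 1227, 1351, 1476, 1600, 1724, 1848, 1972

j=1: r + 0k = 109.718 → ⌈·⌉ = 110
j=2: r + 1k = 233.843 → ⌈·⌉ = 234
j=3: r + 2k = 357.968 → ⌈·⌉ = 358
j=4: r + 3k = 482.093 → ⌈·⌉ = 483
j=5: r + 4k = 606.218 → ⌈·⌉ = 607
j=6: r + 5k = 730.343 → ⌈·⌉ = 731
j=7: r + 6k = 854.468 → ⌈·⌉ = 855
j=8: r + 7k = 978.593 → ⌈·⌉ = 979
j=9: r + 8k = 1102.718 → ⌈·⌉ = 1103
j=10: r + 9k = 1226.843 → ⌈·⌉ = 1227
j=11: r + 10k = 1350.968 → ⌈·⌉ = 1351
j=12: r + 11k = 1475.093 → ⌈·⌉ = 1476
j=13: r + 12k = 1599.218 → ⌈·⌉ = 1600
j=14: r + 13k = 1723.343 → ⌈·⌉ = 1724
j=15: r + 14k = 1847.468 → ⌈·⌉ = 1848
j=16: r + 15k = 1971.593 → ⌈·⌉ = 1972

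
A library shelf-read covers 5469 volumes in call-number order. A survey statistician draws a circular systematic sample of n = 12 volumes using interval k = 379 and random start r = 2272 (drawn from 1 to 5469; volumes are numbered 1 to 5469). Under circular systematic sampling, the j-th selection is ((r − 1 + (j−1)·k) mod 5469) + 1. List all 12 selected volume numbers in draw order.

Selection 1: 2272
Selection 2: 2272 + 379 = 2651
Selection 3: 2651 + 379 = 3030
Selection 4: 3030 + 379 = 3409
Selection 5: 3409 + 379 = 3788
Selection 6: 3788 + 379 = 4167
Selection 7: 4167 + 379 = 4546
Selection 8: 4546 + 379 = 4925
Selection 9: 4925 + 379 = 5304
Selection 10: 5304 + 379 = 5683 → 5683 − 5469 = 214
Selection 11: 214 + 379 = 593
Selection 12: 593 + 379 = 972

2272, 2651, 3030, 3409, 3788, 4167, 4546, 4925, 5304, 214, 593, 972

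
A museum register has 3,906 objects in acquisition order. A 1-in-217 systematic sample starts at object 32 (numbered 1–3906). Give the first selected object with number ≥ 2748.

k = 217
Steps past start: ⌈(2748 − 32)/217⌉ = ⌈2716/217⌉ = 13
Selected object: 32 + 13×217 = 2853

2853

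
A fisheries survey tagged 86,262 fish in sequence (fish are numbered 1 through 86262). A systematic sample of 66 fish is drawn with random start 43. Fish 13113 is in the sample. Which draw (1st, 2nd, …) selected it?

11

k = 86262/66 = 1307
position = (13113 − 43)/1307 + 1 = 13070/1307 + 1 = 10 + 1 = 11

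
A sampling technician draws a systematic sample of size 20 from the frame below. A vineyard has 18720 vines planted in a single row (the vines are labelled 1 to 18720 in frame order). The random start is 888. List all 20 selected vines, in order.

k = N/n = 18720/20 = 936
vine 1: 888
vine 2: 888 + 936 = 1824
vine 3: 1824 + 936 = 2760
vine 4: 2760 + 936 = 3696
vine 5: 3696 + 936 = 4632
vine 6: 4632 + 936 = 5568
vine 7: 5568 + 936 = 6504
vine 8: 6504 + 936 = 7440
vine 9: 7440 + 936 = 8376
vine 10: 8376 + 936 = 9312
vine 11: 9312 + 936 = 10248
vine 12: 10248 + 936 = 11184
vine 13: 11184 + 936 = 12120
vine 14: 12120 + 936 = 13056
vine 15: 13056 + 936 = 13992
vine 16: 13992 + 936 = 14928
vine 17: 14928 + 936 = 15864
vine 18: 15864 + 936 = 16800
vine 19: 16800 + 936 = 17736
vine 20: 17736 + 936 = 18672

888, 1824, 2760, 3696, 4632, 5568, 6504, 7440, 8376, 9312, 10248, 11184, 12120, 13056, 13992, 14928, 15864, 16800, 17736, 18672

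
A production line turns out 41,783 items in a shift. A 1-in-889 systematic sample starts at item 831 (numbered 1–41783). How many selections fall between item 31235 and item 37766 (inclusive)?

k = 889
First selection ≥ 31235: 831 + ⌈(31235−831)/889⌉·889 = 831 + 35×889 = 31946
Last selection ≤ 37766: 831 + ⌊(37766−831)/889⌋·889 = 831 + 41×889 = 37280
Count = 41 − 35 + 1 = 7

7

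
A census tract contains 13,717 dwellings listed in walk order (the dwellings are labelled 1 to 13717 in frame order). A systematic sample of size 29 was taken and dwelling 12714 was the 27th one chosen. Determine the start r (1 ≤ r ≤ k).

k = 13717/29 = 473
r = 12714 − (27−1)×473 = 12714 − 12298 = 416

416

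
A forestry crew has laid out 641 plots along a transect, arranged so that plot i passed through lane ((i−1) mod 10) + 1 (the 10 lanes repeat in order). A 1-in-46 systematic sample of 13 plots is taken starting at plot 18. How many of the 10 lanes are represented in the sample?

Consecutive selections differ by k = 46, so their lane numbers differ by 46 mod 10 = 6.
gcd(46, 10) = 2, so the sample visits 10/2 = 5 distinct residues mod 10.
Start 18 is lane 8; the lanes hit are 2, 4, 6, 8, 10.

5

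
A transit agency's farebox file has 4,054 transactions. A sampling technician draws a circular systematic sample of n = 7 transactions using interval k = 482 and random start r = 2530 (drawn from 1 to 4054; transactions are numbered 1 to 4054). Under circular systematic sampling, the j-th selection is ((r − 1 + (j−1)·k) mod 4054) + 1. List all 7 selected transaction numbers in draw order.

2530, 3012, 3494, 3976, 404, 886, 1368

Selection 1: 2530
Selection 2: 2530 + 482 = 3012
Selection 3: 3012 + 482 = 3494
Selection 4: 3494 + 482 = 3976
Selection 5: 3976 + 482 = 4458 → 4458 − 4054 = 404
Selection 6: 404 + 482 = 886
Selection 7: 886 + 482 = 1368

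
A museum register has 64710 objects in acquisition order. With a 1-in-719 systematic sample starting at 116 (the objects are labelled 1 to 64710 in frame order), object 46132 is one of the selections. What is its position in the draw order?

65

k = 719
position = (46132 − 116)/719 + 1 = 46016/719 + 1 = 64 + 1 = 65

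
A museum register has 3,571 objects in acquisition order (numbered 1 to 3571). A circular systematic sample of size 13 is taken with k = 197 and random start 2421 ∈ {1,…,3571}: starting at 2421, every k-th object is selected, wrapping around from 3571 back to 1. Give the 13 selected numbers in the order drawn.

2421, 2618, 2815, 3012, 3209, 3406, 32, 229, 426, 623, 820, 1017, 1214

Selection 1: 2421
Selection 2: 2421 + 197 = 2618
Selection 3: 2618 + 197 = 2815
Selection 4: 2815 + 197 = 3012
Selection 5: 3012 + 197 = 3209
Selection 6: 3209 + 197 = 3406
Selection 7: 3406 + 197 = 3603 → 3603 − 3571 = 32
Selection 8: 32 + 197 = 229
Selection 9: 229 + 197 = 426
Selection 10: 426 + 197 = 623
Selection 11: 623 + 197 = 820
Selection 12: 820 + 197 = 1017
Selection 13: 1017 + 197 = 1214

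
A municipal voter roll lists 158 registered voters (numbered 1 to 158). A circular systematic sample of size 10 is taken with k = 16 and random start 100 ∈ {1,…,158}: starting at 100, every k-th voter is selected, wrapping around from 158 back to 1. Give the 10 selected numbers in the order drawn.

Selection 1: 100
Selection 2: 100 + 16 = 116
Selection 3: 116 + 16 = 132
Selection 4: 132 + 16 = 148
Selection 5: 148 + 16 = 164 → 164 − 158 = 6
Selection 6: 6 + 16 = 22
Selection 7: 22 + 16 = 38
Selection 8: 38 + 16 = 54
Selection 9: 54 + 16 = 70
Selection 10: 70 + 16 = 86

100, 116, 132, 148, 6, 22, 38, 54, 70, 86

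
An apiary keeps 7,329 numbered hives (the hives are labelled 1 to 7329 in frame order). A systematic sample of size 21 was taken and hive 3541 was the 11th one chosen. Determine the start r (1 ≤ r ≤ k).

k = 7329/21 = 349
r = 3541 − (11−1)×349 = 3541 − 3490 = 51

51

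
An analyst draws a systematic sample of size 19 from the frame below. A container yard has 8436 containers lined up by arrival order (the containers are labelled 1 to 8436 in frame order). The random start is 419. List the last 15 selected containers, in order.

2195, 2639, 3083, 3527, 3971, 4415, 4859, 5303, 5747, 6191, 6635, 7079, 7523, 7967, 8411

k = N/n = 8436/19 = 444
5th selection = 419 + 4×444 = 2195
6th: 2195 + 444 = 2639
7th: 2639 + 444 = 3083
8th: 3083 + 444 = 3527
9th: 3527 + 444 = 3971
10th: 3971 + 444 = 4415
11th: 4415 + 444 = 4859
12th: 4859 + 444 = 5303
13th: 5303 + 444 = 5747
14th: 5747 + 444 = 6191
15th: 6191 + 444 = 6635
16th: 6635 + 444 = 7079
17th: 7079 + 444 = 7523
18th: 7523 + 444 = 7967
19th: 7967 + 444 = 8411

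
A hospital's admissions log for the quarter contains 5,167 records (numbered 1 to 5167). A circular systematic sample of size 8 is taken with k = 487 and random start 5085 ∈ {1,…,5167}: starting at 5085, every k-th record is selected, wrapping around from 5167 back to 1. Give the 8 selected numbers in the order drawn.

5085, 405, 892, 1379, 1866, 2353, 2840, 3327

Selection 1: 5085
Selection 2: 5085 + 487 = 5572 → 5572 − 5167 = 405
Selection 3: 405 + 487 = 892
Selection 4: 892 + 487 = 1379
Selection 5: 1379 + 487 = 1866
Selection 6: 1866 + 487 = 2353
Selection 7: 2353 + 487 = 2840
Selection 8: 2840 + 487 = 3327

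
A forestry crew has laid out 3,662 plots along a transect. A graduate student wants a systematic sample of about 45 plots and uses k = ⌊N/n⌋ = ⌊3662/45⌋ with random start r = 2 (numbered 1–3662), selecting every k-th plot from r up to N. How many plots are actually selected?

k = ⌊3662/45⌋ = 81
Achieved size = ⌊(3662 − 2)/81⌋ + 1 = ⌊3660/81⌋ + 1 = 45 + 1 = 46
(last selection: 2 + 45×81 = 3647 ≤ 3662; next would be 3728 > 3662)

46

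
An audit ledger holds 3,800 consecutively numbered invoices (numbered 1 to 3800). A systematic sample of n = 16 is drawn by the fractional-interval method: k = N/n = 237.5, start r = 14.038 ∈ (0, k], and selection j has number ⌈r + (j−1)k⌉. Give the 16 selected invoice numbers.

j=1: r + 0k = 14.038 → ⌈·⌉ = 15
j=2: r + 1k = 251.538 → ⌈·⌉ = 252
j=3: r + 2k = 489.038 → ⌈·⌉ = 490
j=4: r + 3k = 726.538 → ⌈·⌉ = 727
j=5: r + 4k = 964.038 → ⌈·⌉ = 965
j=6: r + 5k = 1201.538 → ⌈·⌉ = 1202
j=7: r + 6k = 1439.038 → ⌈·⌉ = 1440
j=8: r + 7k = 1676.538 → ⌈·⌉ = 1677
j=9: r + 8k = 1914.038 → ⌈·⌉ = 1915
j=10: r + 9k = 2151.538 → ⌈·⌉ = 2152
j=11: r + 10k = 2389.038 → ⌈·⌉ = 2390
j=12: r + 11k = 2626.538 → ⌈·⌉ = 2627
j=13: r + 12k = 2864.038 → ⌈·⌉ = 2865
j=14: r + 13k = 3101.538 → ⌈·⌉ = 3102
j=15: r + 14k = 3339.038 → ⌈·⌉ = 3340
j=16: r + 15k = 3576.538 → ⌈·⌉ = 3577

15, 252, 490, 727, 965, 1202, 1440, 1677, 1915, 2152, 2390, 2627, 2865, 3102, 3340, 3577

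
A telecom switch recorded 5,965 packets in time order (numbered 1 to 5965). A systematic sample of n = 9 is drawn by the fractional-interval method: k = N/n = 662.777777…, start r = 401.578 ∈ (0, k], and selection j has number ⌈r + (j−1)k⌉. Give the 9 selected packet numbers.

j=1: r + 0k = 401.578 → ⌈·⌉ = 402
j=2: r + 1k = 1064.355777… → ⌈·⌉ = 1065
j=3: r + 2k = 1727.133555… → ⌈·⌉ = 1728
j=4: r + 3k = 2389.911333… → ⌈·⌉ = 2390
j=5: r + 4k = 3052.689111… → ⌈·⌉ = 3053
j=6: r + 5k = 3715.466888… → ⌈·⌉ = 3716
j=7: r + 6k = 4378.244666… → ⌈·⌉ = 4379
j=8: r + 7k = 5041.022444… → ⌈·⌉ = 5042
j=9: r + 8k = 5703.800222… → ⌈·⌉ = 5704

402, 1065, 1728, 2390, 3053, 3716, 4379, 5042, 5704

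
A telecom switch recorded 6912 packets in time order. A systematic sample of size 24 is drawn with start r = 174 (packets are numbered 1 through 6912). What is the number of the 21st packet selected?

5934

k = 6912/24 = 288
21st selection = r + (21−1)·k = 174 + 20×288 = 174 + 5760 = 5934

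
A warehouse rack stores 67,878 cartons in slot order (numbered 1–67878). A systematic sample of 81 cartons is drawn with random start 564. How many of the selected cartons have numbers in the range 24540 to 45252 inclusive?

25

k = 67878/81 = 838
First selection ≥ 24540: 564 + ⌈(24540−564)/838⌉·838 = 564 + 29×838 = 24866
Last selection ≤ 45252: 564 + ⌊(45252−564)/838⌋·838 = 564 + 53×838 = 44978
Count = 53 − 29 + 1 = 25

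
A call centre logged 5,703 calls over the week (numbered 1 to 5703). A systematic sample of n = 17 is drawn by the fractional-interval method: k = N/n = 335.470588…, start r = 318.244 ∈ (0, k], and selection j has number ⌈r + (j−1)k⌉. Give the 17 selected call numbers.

319, 654, 990, 1325, 1661, 1996, 2332, 2667, 3003, 3338, 3673, 4009, 4344, 4680, 5015, 5351, 5686

j=1: r + 0k = 318.244 → ⌈·⌉ = 319
j=2: r + 1k = 653.714588… → ⌈·⌉ = 654
j=3: r + 2k = 989.185176… → ⌈·⌉ = 990
j=4: r + 3k = 1324.655764… → ⌈·⌉ = 1325
j=5: r + 4k = 1660.126352… → ⌈·⌉ = 1661
j=6: r + 5k = 1995.596941… → ⌈·⌉ = 1996
j=7: r + 6k = 2331.067529… → ⌈·⌉ = 2332
j=8: r + 7k = 2666.538117… → ⌈·⌉ = 2667
j=9: r + 8k = 3002.008705… → ⌈·⌉ = 3003
j=10: r + 9k = 3337.479294… → ⌈·⌉ = 3338
j=11: r + 10k = 3672.949882… → ⌈·⌉ = 3673
j=12: r + 11k = 4008.420470… → ⌈·⌉ = 4009
j=13: r + 12k = 4343.891058… → ⌈·⌉ = 4344
j=14: r + 13k = 4679.361647… → ⌈·⌉ = 4680
j=15: r + 14k = 5014.832235… → ⌈·⌉ = 5015
j=16: r + 15k = 5350.302823… → ⌈·⌉ = 5351
j=17: r + 16k = 5685.773411… → ⌈·⌉ = 5686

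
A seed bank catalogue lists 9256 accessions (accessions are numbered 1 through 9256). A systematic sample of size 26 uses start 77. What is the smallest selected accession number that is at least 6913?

k = 9256/26 = 356
Steps past start: ⌈(6913 − 77)/356⌉ = ⌈6836/356⌉ = 20
Selected accession: 77 + 20×356 = 7197

7197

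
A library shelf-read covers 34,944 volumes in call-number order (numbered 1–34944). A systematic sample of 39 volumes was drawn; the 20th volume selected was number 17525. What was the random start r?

501

k = 34944/39 = 896
r = 17525 − (20−1)×896 = 17525 − 17024 = 501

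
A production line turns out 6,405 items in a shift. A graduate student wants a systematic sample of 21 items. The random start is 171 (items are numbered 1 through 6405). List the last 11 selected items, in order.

3221, 3526, 3831, 4136, 4441, 4746, 5051, 5356, 5661, 5966, 6271

k = N/n = 6405/21 = 305
11th selection = 171 + 10×305 = 3221
12th: 3221 + 305 = 3526
13th: 3526 + 305 = 3831
14th: 3831 + 305 = 4136
15th: 4136 + 305 = 4441
16th: 4441 + 305 = 4746
17th: 4746 + 305 = 5051
18th: 5051 + 305 = 5356
19th: 5356 + 305 = 5661
20th: 5661 + 305 = 5966
21st: 5966 + 305 = 6271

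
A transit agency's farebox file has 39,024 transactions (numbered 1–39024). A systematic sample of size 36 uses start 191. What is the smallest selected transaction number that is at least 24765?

25123

k = 39024/36 = 1084
Steps past start: ⌈(24765 − 191)/1084⌉ = ⌈24574/1084⌉ = 23
Selected transaction: 191 + 23×1084 = 25123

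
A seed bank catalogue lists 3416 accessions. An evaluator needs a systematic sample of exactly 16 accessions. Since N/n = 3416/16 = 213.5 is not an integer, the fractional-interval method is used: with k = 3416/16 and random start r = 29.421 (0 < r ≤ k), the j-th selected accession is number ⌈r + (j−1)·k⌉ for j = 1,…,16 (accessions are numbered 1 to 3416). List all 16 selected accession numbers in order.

30, 243, 457, 670, 884, 1097, 1311, 1524, 1738, 1951, 2165, 2378, 2592, 2805, 3019, 3232

j=1: r + 0k = 29.421 → ⌈·⌉ = 30
j=2: r + 1k = 242.921 → ⌈·⌉ = 243
j=3: r + 2k = 456.421 → ⌈·⌉ = 457
j=4: r + 3k = 669.921 → ⌈·⌉ = 670
j=5: r + 4k = 883.421 → ⌈·⌉ = 884
j=6: r + 5k = 1096.921 → ⌈·⌉ = 1097
j=7: r + 6k = 1310.421 → ⌈·⌉ = 1311
j=8: r + 7k = 1523.921 → ⌈·⌉ = 1524
j=9: r + 8k = 1737.421 → ⌈·⌉ = 1738
j=10: r + 9k = 1950.921 → ⌈·⌉ = 1951
j=11: r + 10k = 2164.421 → ⌈·⌉ = 2165
j=12: r + 11k = 2377.921 → ⌈·⌉ = 2378
j=13: r + 12k = 2591.421 → ⌈·⌉ = 2592
j=14: r + 13k = 2804.921 → ⌈·⌉ = 2805
j=15: r + 14k = 3018.421 → ⌈·⌉ = 3019
j=16: r + 15k = 3231.921 → ⌈·⌉ = 3232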